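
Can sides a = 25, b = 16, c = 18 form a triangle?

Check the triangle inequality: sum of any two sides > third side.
a + b vs c: 25 + 16 = 41 > 18  ✓
a + c vs b: 25 + 18 = 43 > 16  ✓
b + c vs a: 16 + 18 = 34 > 25  ✓

Yes, triangle inequality satisfied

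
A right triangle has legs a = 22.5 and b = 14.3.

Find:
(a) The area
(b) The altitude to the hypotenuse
(a) The legs are perpendicular, so Area = ½·a·b = ½·22.5·14.3 = ½·321.75 = 160.875
(b) Hypotenuse c = √(a² + b²) = √(506.25 + 204.49) = √710.74 ≈ 26.6597
    Area = ½·c·h_c  ⇒  h_c = 2·Area/c = 321.75/26.6597 ≈ 12.0688

Area = 160.875, h_c = 12.07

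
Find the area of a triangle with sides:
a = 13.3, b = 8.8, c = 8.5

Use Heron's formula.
s = (13.3 + 8.8 + 8.5)/2 = 30.6/2 = 15.3
s − a = 2, s − b = 6.5, s − c = 6.8
s(s−a)(s−b)(s−c) = 15.3·2·6.5·6.8 ≈ 1352.52
Area = √1352.52 ≈ 36.7766

Area = 36.78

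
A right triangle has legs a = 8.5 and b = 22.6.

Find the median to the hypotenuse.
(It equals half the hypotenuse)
Hypotenuse c = √(a² + b²) = √(72.25 + 510.76) = √583.01 ≈ 24.1456
Median to hypotenuse = c/2 ≈ 24.1456/2 ≈ 12.0728

Median = 12.07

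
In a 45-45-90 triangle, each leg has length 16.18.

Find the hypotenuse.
In a 45-45-90 triangle the sides are in ratio 1 : 1 : √2, so hypotenuse = leg·√2.
Hypotenuse = 16.18·√2 ≈ 16.18·1.41421 ≈ 22.882

Hypotenuse = 16.18√2 = 22.88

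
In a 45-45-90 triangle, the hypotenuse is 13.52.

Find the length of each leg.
In a 45-45-90 triangle hypotenuse = leg·√2, so leg = hypotenuse/√2.
Leg = 13.52/√2 ≈ 13.52/1.41421 ≈ 9.56008

Each leg = 9.56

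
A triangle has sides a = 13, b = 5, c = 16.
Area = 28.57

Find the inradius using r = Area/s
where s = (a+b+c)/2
s = (13 + 5 + 16)/2 = 34/2 = 17
r = Area/s = 28.57/17 ≈ 1.68059

r = 1.681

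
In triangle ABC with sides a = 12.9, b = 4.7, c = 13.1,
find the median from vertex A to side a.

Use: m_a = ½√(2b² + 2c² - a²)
m_a = ½√(2·4.7² + 2·13.1² − 12.9²) = ½√(2·22.09 + 2·171.61 − 166.41) = ½√(44.18 + 343.22 − 166.41) = ½√220.99
√220.99 ≈ 14.8657, so m_a ≈ 7.43287

m_a = 7.433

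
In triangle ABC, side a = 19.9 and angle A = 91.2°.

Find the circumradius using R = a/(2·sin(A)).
R = a/(2·sin(A)) = 19.9/(2·sin(91.2°))
sin(91.2°) ≈ 0.999781
R ≈ 19.9/(2·0.999781) = 19.9/1.99956 ≈ 9.95218

R = 9.952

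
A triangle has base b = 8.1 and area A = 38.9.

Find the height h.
A = ½·b·h  ⇒  h = 2A/b = 2·38.9/8.1 = 77.8/8.1 ≈ 9.60494

h = 9.605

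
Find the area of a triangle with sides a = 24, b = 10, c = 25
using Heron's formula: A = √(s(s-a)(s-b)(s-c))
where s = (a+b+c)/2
s = (24 + 10 + 25)/2 = 59/2 = 29.5
s − a = 5.5, s − b = 19.5, s − c = 4.5
s(s−a)(s−b)(s−c) = 29.5·5.5·19.5·4.5 = 14237.4375
Area = √14237.4375 ≈ 119.321

s = 29.5, Area = 119.3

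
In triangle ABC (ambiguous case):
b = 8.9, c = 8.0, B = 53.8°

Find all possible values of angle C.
b/sin(B) = c/sin(C)  ⇒  sin(C) = c·sin(B)/b = 8.0·sin(53.8°)/8.9
sin(53.8°) ≈ 0.80696
sin(C) ≈ 8.0·0.80696/8.9 ≈ 6.45568/8.9 ≈ 0.725358
Candidate 1: C₁ = arcsin(0.725358) ≈ 46.4986°  →  A = 180° − 53.8° − 46.4986° ≈ 79.7014° > 0, valid
Candidate 2: C₂ = 180° − C₁ ≈ 133.501°  →  A = 180° − 53.8° − 133.501° ≈ -7.3014° ≤ 0, not a valid triangle

C = 46.5° (one solution)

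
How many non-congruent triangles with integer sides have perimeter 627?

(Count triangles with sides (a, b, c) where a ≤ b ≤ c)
Let a ≤ b ≤ c with a + b + c = 627. The only binding inequality is a + b > c, i.e. 627 − c > c, so c < 627/2; and c ≥ 627/3 since c is the largest side.
So 209 ≤ c ≤ 313. For each c, b runs from ⌈(627 − c)/2⌉ up to c (then a = 627 − b − c satisfies 1 ≤ a ≤ b automatically), giving c − ⌈(627 − c)/2⌉ + 1 choices.
Summing over c: 1 + 2 + 4 + 5 + … + 155 + 157  (105 terms, c = 209, …, 313) = 8269
Check (closed form: nearest integer to p²/48 for even p, (p+3)²/48 for odd p): (627+3)²/48 = 630²/48 = 396900/48 ≈ 8268.75 → 8269

8269 triangles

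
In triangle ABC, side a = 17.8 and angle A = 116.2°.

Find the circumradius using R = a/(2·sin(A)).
R = a/(2·sin(A)) = 17.8/(2·sin(116.2°))
sin(116.2°) ≈ 0.897258
R ≈ 17.8/(2·0.897258) = 17.8/1.79452 ≈ 9.91911

R = 9.919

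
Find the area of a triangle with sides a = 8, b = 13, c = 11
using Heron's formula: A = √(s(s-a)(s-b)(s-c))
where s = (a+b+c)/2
s = (8 + 13 + 11)/2 = 32/2 = 16
s − a = 8, s − b = 3, s − c = 5
s(s−a)(s−b)(s−c) = 16·8·3·5 = 1920
Area = √1920 ≈ 43.8178

s = 16.0, Area = 43.82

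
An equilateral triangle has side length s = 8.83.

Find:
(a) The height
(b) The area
(a) The height splits the triangle into two 30-60-90 halves: h = s·√3/2 = 8.83·1.73205/2 ≈ 15.294/2 ≈ 7.647
(b) Area = (√3/4)·s² = (√3/4)·8.83² = (√3/4)·77.9689 ≈ 0.433013·77.9689 ≈ 33.7615

Height = 7.647, Area = 33.76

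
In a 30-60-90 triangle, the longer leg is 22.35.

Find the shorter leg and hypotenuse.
In a 30-60-90 triangle the sides are in ratio 1 : √3 : 2, so short leg = long leg/√3 and hypotenuse = 2·(short leg).
Short leg = 22.35/√3 ≈ 22.35/1.73205 ≈ 12.9038
Hypotenuse = 2·12.9038 ≈ 25.8076

Short leg = 12.9, Hypotenuse = 25.81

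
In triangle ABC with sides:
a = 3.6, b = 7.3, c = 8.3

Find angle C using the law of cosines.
c² = a² + b² − 2ab·cos(C)  ⇒  cos(C) = (a² + b² − c²)/(2ab)
cos(C) = (3.6² + 7.3² − 8.3²)/(2·3.6·7.3) = (12.96 + 53.29 − 68.89)/52.56 = -2.64/52.56 ≈ -0.0502283
C = arccos(-0.0502283) ≈ 92.8791°

C = 92.88°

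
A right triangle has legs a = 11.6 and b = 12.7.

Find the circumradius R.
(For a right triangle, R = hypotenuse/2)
Hypotenuse c = √(a² + b²) = √(134.56 + 161.29) = √295.85 ≈ 17.2003
R = c/2 ≈ 17.2003/2 ≈ 8.60015

R = 8.6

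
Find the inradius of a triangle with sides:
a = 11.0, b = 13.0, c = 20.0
r = Area/s where s is the semi-perimeter.
s = (11.0 + 13.0 + 20.0)/2 = 44/2 = 22
Area = √(s(s−a)(s−b)(s−c)) = √(22·11·9·2) ≈ √4356 ≈ 66
r ≈ 66/22 ≈ 3

r = 3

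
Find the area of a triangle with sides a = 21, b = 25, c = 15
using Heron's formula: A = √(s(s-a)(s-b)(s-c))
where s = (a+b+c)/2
s = (21 + 25 + 15)/2 = 61/2 = 30.5
s − a = 9.5, s − b = 5.5, s − c = 15.5
s(s−a)(s−b)(s−c) = 30.5·9.5·5.5·15.5 = 24701.1875
Area = √24701.1875 ≈ 157.166

s = 30.5, Area = 157.2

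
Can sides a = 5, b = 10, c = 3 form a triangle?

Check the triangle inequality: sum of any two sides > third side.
a + b vs c: 5 + 10 = 15 > 3  ✓
a + c vs b: 5 + 3 = 8 ≤ 10  ✗
b + c vs a: 10 + 3 = 13 > 5  ✓

No: 5 + 3 = 8 is not > 10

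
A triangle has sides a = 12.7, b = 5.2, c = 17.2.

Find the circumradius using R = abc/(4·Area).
First find the area with Heron's formula.
s = (12.7 + 5.2 + 17.2)/2 = 17.55
Area = √(s(s−a)(s−b)(s−c)) = √(17.55·4.85·12.35·0.35) ≈ √367.92 ≈ 19.1813
abc = 12.7·5.2·17.2 = 1135.888
R = abc/(4·Area) ≈ 1135.888/(4·19.1813) = 1135.888/76.725 ≈ 14.8047

R = 14.8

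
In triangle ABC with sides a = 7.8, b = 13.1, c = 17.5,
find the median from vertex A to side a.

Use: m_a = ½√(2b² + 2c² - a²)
m_a = ½√(2·13.1² + 2·17.5² − 7.8²) = ½√(2·171.61 + 2·306.25 − 60.84) = ½√(343.22 + 612.5 − 60.84) = ½√894.88
√894.88 ≈ 29.9145, so m_a ≈ 14.9573

m_a = 14.96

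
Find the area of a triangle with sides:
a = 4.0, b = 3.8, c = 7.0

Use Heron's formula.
s = (4.0 + 3.8 + 7.0)/2 = 14.8/2 = 7.4
s − a = 3.4, s − b = 3.6, s − c = 0.4
s(s−a)(s−b)(s−c) = 7.4·3.4·3.6·0.4 ≈ 36.2304
Area = √36.2304 ≈ 6.01917

Area = 6.019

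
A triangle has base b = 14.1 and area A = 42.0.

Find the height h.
A = ½·b·h  ⇒  h = 2A/b = 2·42.0/14.1 = 84/14.1 ≈ 5.95745

h = 5.957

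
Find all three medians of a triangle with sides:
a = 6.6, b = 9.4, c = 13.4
Median formula: m_a = ½√(2b² + 2c² − a²) (and cyclically). a² = 43.56, b² = 88.36, c² = 179.56.
m_a = ½√(2·88.36 + 2·179.56 − 43.56) = ½√492.28 ≈ ½·22.1874 ≈ 11.0937
m_b = ½√(2·43.56 + 2·179.56 − 88.36) = ½√357.88 ≈ ½·18.9177 ≈ 9.45886
m_c = ½√(2·43.56 + 2·88.36 − 179.56) = ½√84.28 ≈ ½·9.18041 ≈ 4.59021

m_a = 11.09, m_b = 9.459, m_c = 4.59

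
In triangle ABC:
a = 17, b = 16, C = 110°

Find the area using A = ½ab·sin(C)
A = ½·a·b·sin(C) = ½·17·16·sin(110°)
sin(110°) ≈ 0.939693
A ≈ ½·272·0.939693 = 136·0.939693 ≈ 127.798

Area = 127.8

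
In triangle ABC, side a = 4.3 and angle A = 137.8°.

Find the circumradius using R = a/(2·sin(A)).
R = a/(2·sin(A)) = 4.3/(2·sin(137.8°))
sin(137.8°) ≈ 0.671721
R ≈ 4.3/(2·0.671721) = 4.3/1.34344 ≈ 3.20074

R = 3.201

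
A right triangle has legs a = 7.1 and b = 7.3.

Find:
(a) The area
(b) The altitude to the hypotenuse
(a) The legs are perpendicular, so Area = ½·a·b = ½·7.1·7.3 = ½·51.83 = 25.915
(b) Hypotenuse c = √(a² + b²) = √(50.41 + 53.29) = √103.7 ≈ 10.1833
    Area = ½·c·h_c  ⇒  h_c = 2·Area/c = 51.83/10.1833 ≈ 5.0897

Area = 25.915, h_c = 5.09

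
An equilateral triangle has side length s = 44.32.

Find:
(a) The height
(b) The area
(a) The height splits the triangle into two 30-60-90 halves: h = s·√3/2 = 44.32·1.73205/2 ≈ 76.7645/2 ≈ 38.3822
(b) Area = (√3/4)·s² = (√3/4)·44.32² = (√3/4)·1964.2624 ≈ 0.433013·1964.2624 ≈ 850.551

Height = 38.38, Area = 850.6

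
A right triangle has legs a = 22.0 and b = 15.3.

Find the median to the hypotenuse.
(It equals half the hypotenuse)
Hypotenuse c = √(a² + b²) = √(484 + 234.09) = √718.09 ≈ 26.7972
Median to hypotenuse = c/2 ≈ 26.7972/2 ≈ 13.3986

Median = 13.4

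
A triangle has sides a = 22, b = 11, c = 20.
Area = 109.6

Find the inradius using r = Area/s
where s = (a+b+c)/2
s = (22 + 11 + 20)/2 = 53/2 = 26.5
r = Area/s = 109.6/26.5 ≈ 4.13585

r = 4.136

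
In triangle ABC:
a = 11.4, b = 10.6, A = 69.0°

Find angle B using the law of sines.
a/sin(A) = b/sin(B)  ⇒  sin(B) = b·sin(A)/a = 10.6·sin(69.0°)/11.4
sin(69.0°) ≈ 0.93358
sin(B) ≈ 10.6·0.93358/11.4 ≈ 9.89595/11.4 ≈ 0.868066
B = arcsin(0.868066) ≈ 60.2347°
(Since b ≤ a we need B ≤ A, so the obtuse alternative 180° − 60.2347° ≈ 119.765° is rejected.)

B = 60.23°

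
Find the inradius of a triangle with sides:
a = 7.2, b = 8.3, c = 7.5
r = Area/s where s is the semi-perimeter.
s = (7.2 + 8.3 + 7.5)/2 = 23/2 = 11.5
Area = √(s(s−a)(s−b)(s−c)) = √(11.5·4.3·3.2·4) ≈ √632.96 ≈ 25.1587
r ≈ 25.1587/11.5 ≈ 2.18771

r = 2.188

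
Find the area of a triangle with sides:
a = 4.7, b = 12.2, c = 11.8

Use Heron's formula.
s = (4.7 + 12.2 + 11.8)/2 = 28.7/2 = 14.35
s − a = 9.65, s − b = 2.15, s − c = 2.55
s(s−a)(s−b)(s−c) = 14.35·9.65·2.15·2.55 ≈ 759.203
Area = √759.203 ≈ 27.5536

Area = 27.55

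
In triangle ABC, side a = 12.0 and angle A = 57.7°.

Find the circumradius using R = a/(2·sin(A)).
R = a/(2·sin(A)) = 12.0/(2·sin(57.7°))
sin(57.7°) ≈ 0.845262
R ≈ 12.0/(2·0.845262) = 12.0/1.69052 ≈ 7.09839

R = 7.098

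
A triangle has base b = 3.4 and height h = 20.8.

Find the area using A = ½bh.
A = ½·b·h = ½·3.4·20.8 = ½·70.72 = 35.36

Area = 35.36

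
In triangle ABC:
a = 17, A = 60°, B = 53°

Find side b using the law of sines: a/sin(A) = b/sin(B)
a/sin(A) = b/sin(B)  ⇒  b = a·sin(B)/sin(A) = 17·sin(53°)/sin(60°)
sin(53°) ≈ 0.798636, sin(60°) ≈ 0.866025
b ≈ 17·0.798636/0.866025 ≈ 13.5768/0.866025 ≈ 15.6771

b = 15.68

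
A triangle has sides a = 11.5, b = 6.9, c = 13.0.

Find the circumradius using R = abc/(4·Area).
First find the area with Heron's formula.
s = (11.5 + 6.9 + 13.0)/2 = 15.7
Area = √(s(s−a)(s−b)(s−c)) = √(15.7·4.2·8.8·2.7) ≈ √1566.73 ≈ 39.582
abc = 11.5·6.9·13.0 = 1031.55
R = abc/(4·Area) ≈ 1031.55/(4·39.582) = 1031.55/158.328 ≈ 6.51527

R = 6.515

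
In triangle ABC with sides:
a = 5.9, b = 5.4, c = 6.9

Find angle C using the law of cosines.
c² = a² + b² − 2ab·cos(C)  ⇒  cos(C) = (a² + b² − c²)/(2ab)
cos(C) = (5.9² + 5.4² − 6.9²)/(2·5.9·5.4) = (34.81 + 29.16 − 47.61)/63.72 = 16.36/63.72 ≈ 0.256748
C = arccos(0.256748) ≈ 75.1228°

C = 75.12°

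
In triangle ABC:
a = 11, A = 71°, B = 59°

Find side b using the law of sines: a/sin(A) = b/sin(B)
a/sin(A) = b/sin(B)  ⇒  b = a·sin(B)/sin(A) = 11·sin(59°)/sin(71°)
sin(59°) ≈ 0.857167, sin(71°) ≈ 0.945519
b ≈ 11·0.857167/0.945519 ≈ 9.42884/0.945519 ≈ 9.97214

b = 9.972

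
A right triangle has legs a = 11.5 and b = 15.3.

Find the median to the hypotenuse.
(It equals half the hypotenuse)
Hypotenuse c = √(a² + b²) = √(132.25 + 234.09) = √366.34 ≈ 19.14
Median to hypotenuse = c/2 ≈ 19.14/2 ≈ 9.57001

Median = 9.57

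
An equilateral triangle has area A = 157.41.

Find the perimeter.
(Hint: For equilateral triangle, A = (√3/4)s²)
A = (√3/4)s²  ⇒  s² = 4A/√3 = 4·157.41/√3 = 629.64/1.73205 ≈ 363.523
s ≈ √363.523 ≈ 19.0663
Perimeter = 3s ≈ 3·19.0663 ≈ 57.1988

Perimeter = 57.2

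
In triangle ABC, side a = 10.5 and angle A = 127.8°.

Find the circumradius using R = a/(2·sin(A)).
R = a/(2·sin(A)) = 10.5/(2·sin(127.8°))
sin(127.8°) ≈ 0.790155
R ≈ 10.5/(2·0.790155) = 10.5/1.58031 ≈ 6.64427

R = 6.644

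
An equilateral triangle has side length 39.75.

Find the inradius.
r = Area/s with s the semi-perimeter.
Area = (√3/4)·39.75² = (√3/4)·1580.0625 ≈ 0.433013·1580.0625 ≈ 684.187
s = 3·39.75/2 = 59.625
r ≈ 684.187/59.625 ≈ 11.4748
(Equivalently r = side/(2√3) = 39.75/3.4641 ≈ 11.4748.)

r = 11.47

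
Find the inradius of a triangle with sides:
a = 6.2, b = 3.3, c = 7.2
r = Area/s where s is the semi-perimeter.
s = (6.2 + 3.3 + 7.2)/2 = 16.7/2 = 8.35
Area = √(s(s−a)(s−b)(s−c)) = √(8.35·2.15·5.05·1.15) ≈ √104.259 ≈ 10.2107
r ≈ 10.2107/8.35 ≈ 1.22284

r = 1.223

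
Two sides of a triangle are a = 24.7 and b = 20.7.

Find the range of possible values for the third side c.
Triangle inequality: |a − b| < c < a + b
|a − b| = |24.7 − 20.7| = 4
a + b = 24.7 + 20.7 = 45.4

4 < c < 45.4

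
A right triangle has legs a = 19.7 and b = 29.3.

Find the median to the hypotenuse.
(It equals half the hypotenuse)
Hypotenuse c = √(a² + b²) = √(388.09 + 858.49) = √1246.58 ≈ 35.3069
Median to hypotenuse = c/2 ≈ 35.3069/2 ≈ 17.6535

Median = 17.65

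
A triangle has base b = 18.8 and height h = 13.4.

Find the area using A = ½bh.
A = ½·b·h = ½·18.8·13.4 = ½·251.92 = 125.96

Area = 125.96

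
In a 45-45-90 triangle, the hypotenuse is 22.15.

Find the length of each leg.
In a 45-45-90 triangle hypotenuse = leg·√2, so leg = hypotenuse/√2.
Leg = 22.15/√2 ≈ 22.15/1.41421 ≈ 15.6624

Each leg = 15.66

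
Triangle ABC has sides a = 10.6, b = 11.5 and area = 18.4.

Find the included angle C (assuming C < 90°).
Area = ½·a·b·sin(C)  ⇒  sin(C) = 2·Area/(a·b) = 2·18.4/(10.6·11.5) = 36.8/121.9 ≈ 0.301887
C = arcsin(0.301887) ≈ 17.571° (taking the acute solution since C < 90°)

C = 17.57°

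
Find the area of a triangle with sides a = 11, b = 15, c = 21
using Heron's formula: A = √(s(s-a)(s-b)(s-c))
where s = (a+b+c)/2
s = (11 + 15 + 21)/2 = 47/2 = 23.5
s − a = 12.5, s − b = 8.5, s − c = 2.5
s(s−a)(s−b)(s−c) = 23.5·12.5·8.5·2.5 = 6242.1875
Area = √6242.1875 ≈ 79.0075

s = 23.5, Area = 79.01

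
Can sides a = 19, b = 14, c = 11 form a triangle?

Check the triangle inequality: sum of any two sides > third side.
a + b vs c: 19 + 14 = 33 > 11  ✓
a + c vs b: 19 + 11 = 30 > 14  ✓
b + c vs a: 14 + 11 = 25 > 19  ✓

Yes, triangle inequality satisfied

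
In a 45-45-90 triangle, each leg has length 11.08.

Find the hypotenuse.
In a 45-45-90 triangle the sides are in ratio 1 : 1 : √2, so hypotenuse = leg·√2.
Hypotenuse = 11.08·√2 ≈ 11.08·1.41421 ≈ 15.6695

Hypotenuse = 11.08√2 = 15.67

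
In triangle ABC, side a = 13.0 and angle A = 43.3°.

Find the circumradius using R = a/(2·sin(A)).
R = a/(2·sin(A)) = 13.0/(2·sin(43.3°))
sin(43.3°) ≈ 0.685818
R ≈ 13.0/(2·0.685818) = 13.0/1.37164 ≈ 9.47773

R = 9.478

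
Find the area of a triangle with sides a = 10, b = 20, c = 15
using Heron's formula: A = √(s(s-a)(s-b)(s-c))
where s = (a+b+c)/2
s = (10 + 20 + 15)/2 = 45/2 = 22.5
s − a = 12.5, s − b = 2.5, s − c = 7.5
s(s−a)(s−b)(s−c) = 22.5·12.5·2.5·7.5 = 5273.4375
Area = √5273.4375 ≈ 72.6184

s = 22.5, Area = 72.62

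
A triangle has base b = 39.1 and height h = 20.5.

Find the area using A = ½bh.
A = ½·b·h = ½·39.1·20.5 = ½·801.55 = 400.775

Area = 400.775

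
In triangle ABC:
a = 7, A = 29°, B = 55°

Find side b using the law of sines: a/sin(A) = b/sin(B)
a/sin(A) = b/sin(B)  ⇒  b = a·sin(B)/sin(A) = 7·sin(55°)/sin(29°)
sin(55°) ≈ 0.819152, sin(29°) ≈ 0.48481
b ≈ 7·0.819152/0.48481 ≈ 5.73406/0.48481 ≈ 11.8275

b = 11.83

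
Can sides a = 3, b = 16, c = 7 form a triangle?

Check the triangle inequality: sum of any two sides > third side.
a + b vs c: 3 + 16 = 19 > 7  ✓
a + c vs b: 3 + 7 = 10 ≤ 16  ✗
b + c vs a: 16 + 7 = 23 > 3  ✓

No: 3 + 7 = 10 is not > 16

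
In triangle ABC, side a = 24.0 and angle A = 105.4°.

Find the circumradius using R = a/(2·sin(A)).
R = a/(2·sin(A)) = 24.0/(2·sin(105.4°))
sin(105.4°) ≈ 0.964095
R ≈ 24.0/(2·0.964095) = 24.0/1.92819 ≈ 12.4469

R = 12.45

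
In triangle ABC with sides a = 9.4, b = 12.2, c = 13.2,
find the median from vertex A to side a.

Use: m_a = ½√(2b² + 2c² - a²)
m_a = ½√(2·12.2² + 2·13.2² − 9.4²) = ½√(2·148.84 + 2·174.24 − 88.36) = ½√(297.68 + 348.48 − 88.36) = ½√557.8
√557.8 ≈ 23.6178, so m_a ≈ 11.8089

m_a = 11.81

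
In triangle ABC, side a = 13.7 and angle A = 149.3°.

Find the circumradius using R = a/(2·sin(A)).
R = a/(2·sin(A)) = 13.7/(2·sin(149.3°))
sin(149.3°) ≈ 0.510543
R ≈ 13.7/(2·0.510543) = 13.7/1.02109 ≈ 13.4171

R = 13.42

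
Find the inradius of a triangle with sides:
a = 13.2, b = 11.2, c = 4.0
r = Area/s where s is the semi-perimeter.
s = (13.2 + 11.2 + 4.0)/2 = 28.4/2 = 14.2
Area = √(s(s−a)(s−b)(s−c)) = √(14.2·1·3·10.2) ≈ √434.52 ≈ 20.8451
r ≈ 20.8451/14.2 ≈ 1.46797

r = 1.468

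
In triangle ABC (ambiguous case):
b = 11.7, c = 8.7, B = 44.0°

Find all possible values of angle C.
b/sin(B) = c/sin(C)  ⇒  sin(C) = c·sin(B)/b = 8.7·sin(44.0°)/11.7
sin(44.0°) ≈ 0.694658
sin(C) ≈ 8.7·0.694658/11.7 ≈ 6.04353/11.7 ≈ 0.516541
Candidate 1: C₁ = arcsin(0.516541) ≈ 31.1005°  →  A = 180° − 44.0° − 31.1005° ≈ 104.899° > 0, valid
Candidate 2: C₂ = 180° − C₁ ≈ 148.899°  →  A = 180° − 44.0° − 148.899° ≈ -12.8995° ≤ 0, not a valid triangle

C = 31.1° (one solution)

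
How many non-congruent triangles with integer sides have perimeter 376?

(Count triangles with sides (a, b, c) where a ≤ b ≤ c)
Let a ≤ b ≤ c with a + b + c = 376. The only binding inequality is a + b > c, i.e. 376 − c > c, so c < 376/2; and c ≥ 376/3 since c is the largest side.
So 126 ≤ c ≤ 187. For each c, b runs from ⌈(376 − c)/2⌉ up to c (then a = 376 − b − c satisfies 1 ≤ a ≤ b automatically), giving c − ⌈(376 − c)/2⌉ + 1 choices.
Summing over c: 2 + 3 + 5 + 6 + … + 92 + 93  (62 terms, c = 126, …, 187) = 2945
Check (closed form: nearest integer to p²/48 for even p, (p+3)²/48 for odd p): 376²/48 = 141376/48 ≈ 2945.33 → 2945

2945 triangles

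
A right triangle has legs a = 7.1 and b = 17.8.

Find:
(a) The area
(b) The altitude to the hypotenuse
(a) The legs are perpendicular, so Area = ½·a·b = ½·7.1·17.8 = ½·126.38 = 63.19
(b) Hypotenuse c = √(a² + b²) = √(50.41 + 316.84) = √367.25 ≈ 19.1638
    Area = ½·c·h_c  ⇒  h_c = 2·Area/c = 126.38/19.1638 ≈ 6.59474

Area = 63.19, h_c = 6.595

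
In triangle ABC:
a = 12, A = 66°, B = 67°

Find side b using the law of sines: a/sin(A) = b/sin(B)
a/sin(A) = b/sin(B)  ⇒  b = a·sin(B)/sin(A) = 12·sin(67°)/sin(66°)
sin(67°) ≈ 0.920505, sin(66°) ≈ 0.913545
b ≈ 12·0.920505/0.913545 ≈ 11.0461/0.913545 ≈ 12.0914

b = 12.09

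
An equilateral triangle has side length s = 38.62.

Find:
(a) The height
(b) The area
(a) The height splits the triangle into two 30-60-90 halves: h = s·√3/2 = 38.62·1.73205/2 ≈ 66.8918/2 ≈ 33.4459
(b) Area = (√3/4)·s² = (√3/4)·38.62² = (√3/4)·1491.5044 ≈ 0.433013·1491.5044 ≈ 645.84

Height = 33.45, Area = 645.8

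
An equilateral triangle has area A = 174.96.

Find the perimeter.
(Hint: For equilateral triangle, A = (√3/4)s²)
A = (√3/4)s²  ⇒  s² = 4A/√3 = 4·174.96/√3 = 699.84/1.73205 ≈ 404.053
s ≈ √404.053 ≈ 20.1011
Perimeter = 3s ≈ 3·20.1011 ≈ 60.3032

Perimeter = 60.3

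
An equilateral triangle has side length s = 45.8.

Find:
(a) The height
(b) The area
(a) The height splits the triangle into two 30-60-90 halves: h = s·√3/2 = 45.8·1.73205/2 ≈ 79.3279/2 ≈ 39.664
(b) Area = (√3/4)·s² = (√3/4)·45.8² = (√3/4)·2097.64 ≈ 0.433013·2097.64 ≈ 908.305

Height = 39.66, Area = 908.3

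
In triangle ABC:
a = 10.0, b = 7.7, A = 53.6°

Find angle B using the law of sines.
a/sin(A) = b/sin(B)  ⇒  sin(B) = b·sin(A)/a = 7.7·sin(53.6°)/10.0
sin(53.6°) ≈ 0.804894
sin(B) ≈ 7.7·0.804894/10.0 ≈ 6.19768/10.0 ≈ 0.619768
B = arcsin(0.619768) ≈ 38.2992°
(Since b ≤ a we need B ≤ A, so the obtuse alternative 180° − 38.2992° ≈ 141.701° is rejected.)

B = 38.3°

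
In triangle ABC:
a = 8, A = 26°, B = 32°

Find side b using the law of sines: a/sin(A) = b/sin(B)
a/sin(A) = b/sin(B)  ⇒  b = a·sin(B)/sin(A) = 8·sin(32°)/sin(26°)
sin(32°) ≈ 0.529919, sin(26°) ≈ 0.438371
b ≈ 8·0.529919/0.438371 ≈ 4.23935/0.438371 ≈ 9.6707

b = 9.671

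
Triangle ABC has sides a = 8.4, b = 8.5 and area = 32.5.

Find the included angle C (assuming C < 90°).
Area = ½·a·b·sin(C)  ⇒  sin(C) = 2·Area/(a·b) = 2·32.5/(8.4·8.5) = 65/71.4 ≈ 0.910364
C = arcsin(0.910364) ≈ 65.5557° (taking the acute solution since C < 90°)

C = 65.56°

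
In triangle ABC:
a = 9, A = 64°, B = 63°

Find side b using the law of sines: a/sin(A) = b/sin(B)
a/sin(A) = b/sin(B)  ⇒  b = a·sin(B)/sin(A) = 9·sin(63°)/sin(64°)
sin(63°) ≈ 0.891007, sin(64°) ≈ 0.898794
b ≈ 9·0.891007/0.898794 ≈ 8.01906/0.898794 ≈ 8.92202

b = 8.922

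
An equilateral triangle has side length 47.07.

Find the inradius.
r = Area/s with s the semi-perimeter.
Area = (√3/4)·47.07² = (√3/4)·2215.5849 ≈ 0.433013·2215.5849 ≈ 959.376
s = 3·47.07/2 = 70.605
r ≈ 959.376/70.605 ≈ 13.5879
(Equivalently r = side/(2√3) = 47.07/3.4641 ≈ 13.5879.)

r = 13.59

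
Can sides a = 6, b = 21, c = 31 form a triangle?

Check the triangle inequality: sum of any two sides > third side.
a + b vs c: 6 + 21 = 27 ≤ 31  ✗
a + c vs b: 6 + 31 = 37 > 21  ✓
b + c vs a: 21 + 31 = 52 > 6  ✓

No: 6 + 21 = 27 is not > 31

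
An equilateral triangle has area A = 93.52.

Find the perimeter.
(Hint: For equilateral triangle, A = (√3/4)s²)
A = (√3/4)s²  ⇒  s² = 4A/√3 = 4·93.52/√3 = 374.08/1.73205 ≈ 215.975
s ≈ √215.975 ≈ 14.6961
Perimeter = 3s ≈ 3·14.6961 ≈ 44.0883

Perimeter = 44.09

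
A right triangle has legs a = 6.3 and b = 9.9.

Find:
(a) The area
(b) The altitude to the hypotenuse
(a) The legs are perpendicular, so Area = ½·a·b = ½·6.3·9.9 = ½·62.37 = 31.185
(b) Hypotenuse c = √(a² + b²) = √(39.69 + 98.01) = √137.7 ≈ 11.7346
    Area = ½·c·h_c  ⇒  h_c = 2·Area/c = 62.37/11.7346 ≈ 5.31507

Area = 31.185, h_c = 5.315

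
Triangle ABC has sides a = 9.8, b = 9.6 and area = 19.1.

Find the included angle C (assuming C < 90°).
Area = ½·a·b·sin(C)  ⇒  sin(C) = 2·Area/(a·b) = 2·19.1/(9.8·9.6) = 38.2/94.08 ≈ 0.406037
C = arcsin(0.406037) ≈ 23.9562° (taking the acute solution since C < 90°)

C = 23.96°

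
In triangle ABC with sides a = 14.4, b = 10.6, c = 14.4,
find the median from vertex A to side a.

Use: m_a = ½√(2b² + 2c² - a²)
m_a = ½√(2·10.6² + 2·14.4² − 14.4²) = ½√(2·112.36 + 2·207.36 − 207.36) = ½√(224.72 + 414.72 − 207.36) = ½√432.08
√432.08 ≈ 20.7865, so m_a ≈ 10.3933

m_a = 10.39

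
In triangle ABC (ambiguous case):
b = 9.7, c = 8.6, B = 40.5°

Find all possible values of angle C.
b/sin(B) = c/sin(C)  ⇒  sin(C) = c·sin(B)/b = 8.6·sin(40.5°)/9.7
sin(40.5°) ≈ 0.649448
sin(C) ≈ 8.6·0.649448/9.7 ≈ 5.58525/9.7 ≈ 0.575799
Candidate 1: C₁ = arcsin(0.575799) ≈ 35.1556°  →  A = 180° − 40.5° − 35.1556° ≈ 104.344° > 0, valid
Candidate 2: C₂ = 180° − C₁ ≈ 144.844°  →  A = 180° − 40.5° − 144.844° ≈ -5.3444° ≤ 0, not a valid triangle

C = 35.16° (one solution)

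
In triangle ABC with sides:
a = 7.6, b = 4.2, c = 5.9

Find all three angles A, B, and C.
Law of cosines for each angle (a² = 57.76, b² = 17.64, c² = 34.81):
cos(A) = (b² + c² − a²)/(2bc) = (17.64 + 34.81 − 57.76)/(2·4.2·5.9) = -5.31/49.56 ≈ -0.107143  ⇒  A ≈ 96.1506°
cos(B) = (a² + c² − b²)/(2ac) = (57.76 + 34.81 − 17.64)/(2·7.6·5.9) = 74.93/89.68 ≈ 0.835526  ⇒  B ≈ 33.3293°
cos(C) = (a² + b² − c²)/(2ab) = (57.76 + 17.64 − 34.81)/(2·7.6·4.2) = 40.59/63.84 ≈ 0.635808  ⇒  C ≈ 50.52°
Check: A + B + C ≈ 180°

A = 96.15°, B = 33.33°, C = 50.52°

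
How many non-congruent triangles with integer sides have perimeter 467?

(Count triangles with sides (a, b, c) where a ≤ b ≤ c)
Let a ≤ b ≤ c with a + b + c = 467. The only binding inequality is a + b > c, i.e. 467 − c > c, so c < 467/2; and c ≥ 467/3 since c is the largest side.
So 156 ≤ c ≤ 233. For each c, b runs from ⌈(467 − c)/2⌉ up to c (then a = 467 − b − c satisfies 1 ≤ a ≤ b automatically), giving c − ⌈(467 − c)/2⌉ + 1 choices.
Summing over c: 1 + 3 + 4 + 6 + … + 115 + 117  (78 terms, c = 156, …, 233) = 4602
Check (closed form: nearest integer to p²/48 for even p, (p+3)²/48 for odd p): (467+3)²/48 = 470²/48 = 220900/48 ≈ 4602.08 → 4602

4602 triangles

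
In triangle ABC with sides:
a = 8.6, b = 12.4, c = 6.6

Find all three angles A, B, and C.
Law of cosines for each angle (a² = 73.96, b² = 153.76, c² = 43.56):
cos(A) = (b² + c² − a²)/(2bc) = (153.76 + 43.56 − 73.96)/(2·12.4·6.6) = 123.36/163.68 ≈ 0.753666  ⇒  A ≈ 41.0911°
cos(B) = (a² + c² − b²)/(2ac) = (73.96 + 43.56 − 153.76)/(2·8.6·6.6) = -36.24/113.52 ≈ -0.319239  ⇒  B ≈ 108.617°
cos(C) = (a² + b² − c²)/(2ab) = (73.96 + 153.76 − 43.56)/(2·8.6·12.4) = 184.16/213.28 ≈ 0.863466  ⇒  C ≈ 30.292°
Check: A + B + C ≈ 180°

A = 41.09°, B = 108.6°, C = 30.29°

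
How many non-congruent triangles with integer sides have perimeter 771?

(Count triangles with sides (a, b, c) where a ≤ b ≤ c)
Let a ≤ b ≤ c with a + b + c = 771. The only binding inequality is a + b > c, i.e. 771 − c > c, so c < 771/2; and c ≥ 771/3 since c is the largest side.
So 257 ≤ c ≤ 385. For each c, b runs from ⌈(771 − c)/2⌉ up to c (then a = 771 − b − c satisfies 1 ≤ a ≤ b automatically), giving c − ⌈(771 − c)/2⌉ + 1 choices.
Summing over c: 1 + 2 + 4 + 5 + … + 191 + 193  (129 terms, c = 257, …, 385) = 12481
Check (closed form: nearest integer to p²/48 for even p, (p+3)²/48 for odd p): (771+3)²/48 = 774²/48 = 599076/48 ≈ 12480.75 → 12481

12481 triangles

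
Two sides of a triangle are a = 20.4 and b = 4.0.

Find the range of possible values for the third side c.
Triangle inequality: |a − b| < c < a + b
|a − b| = |20.4 − 4.0| = 16.4
a + b = 20.4 + 4.0 = 24.4

16.4 < c < 24.4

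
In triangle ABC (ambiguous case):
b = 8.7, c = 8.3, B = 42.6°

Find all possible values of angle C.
b/sin(B) = c/sin(C)  ⇒  sin(C) = c·sin(B)/b = 8.3·sin(42.6°)/8.7
sin(42.6°) ≈ 0.676876
sin(C) ≈ 8.3·0.676876/8.7 ≈ 5.61807/8.7 ≈ 0.645755
Candidate 1: C₁ = arcsin(0.645755) ≈ 40.2223°  →  A = 180° − 42.6° − 40.2223° ≈ 97.1777° > 0, valid
Candidate 2: C₂ = 180° − C₁ ≈ 139.778°  →  A = 180° − 42.6° − 139.778° ≈ -2.3777° ≤ 0, not a valid triangle

C = 40.22° (one solution)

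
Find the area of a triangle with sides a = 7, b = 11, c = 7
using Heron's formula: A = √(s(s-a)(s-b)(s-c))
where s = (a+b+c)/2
s = (7 + 11 + 7)/2 = 25/2 = 12.5
s − a = 5.5, s − b = 1.5, s − c = 5.5
s(s−a)(s−b)(s−c) = 12.5·5.5·1.5·5.5 = 567.1875
Area = √567.1875 ≈ 23.8157

s = 12.5, Area = 23.82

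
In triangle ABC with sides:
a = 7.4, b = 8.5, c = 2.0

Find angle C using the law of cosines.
c² = a² + b² − 2ab·cos(C)  ⇒  cos(C) = (a² + b² − c²)/(2ab)
cos(C) = (7.4² + 8.5² − 2.0²)/(2·7.4·8.5) = (54.76 + 72.25 − 4)/125.8 = 123.01/125.8 ≈ 0.977822
C = arccos(0.977822) ≈ 12.0894°

C = 12.09°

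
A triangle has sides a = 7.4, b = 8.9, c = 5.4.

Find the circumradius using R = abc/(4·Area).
First find the area with Heron's formula.
s = (7.4 + 8.9 + 5.4)/2 = 10.85
Area = √(s(s−a)(s−b)(s−c)) = √(10.85·3.45·1.95·5.45) ≈ √397.814 ≈ 19.9453
abc = 7.4·8.9·5.4 = 355.644
R = abc/(4·Area) ≈ 355.644/(4·19.9453) = 355.644/79.7811 ≈ 4.45775

R = 4.458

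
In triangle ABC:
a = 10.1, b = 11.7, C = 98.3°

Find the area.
Two sides and the included angle (SAS): A = ½·a·b·sin(C) = ½·10.1·11.7·sin(98.3°)
sin(98.3°) ≈ 0.989526
A ≈ ½·118.17·0.989526 = 59.085·0.989526 ≈ 58.4661

Area = 58.47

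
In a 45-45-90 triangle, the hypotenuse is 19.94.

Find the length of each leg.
In a 45-45-90 triangle hypotenuse = leg·√2, so leg = hypotenuse/√2.
Leg = 19.94/√2 ≈ 19.94/1.41421 ≈ 14.0997

Each leg = 14.1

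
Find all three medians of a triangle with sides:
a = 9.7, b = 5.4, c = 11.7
Median formula: m_a = ½√(2b² + 2c² − a²) (and cyclically). a² = 94.09, b² = 29.16, c² = 136.89.
m_a = ½√(2·29.16 + 2·136.89 − 94.09) = ½√238.01 ≈ ½·15.4276 ≈ 7.71379
m_b = ½√(2·94.09 + 2·136.89 − 29.16) = ½√432.8 ≈ ½·20.8038 ≈ 10.4019
m_c = ½√(2·94.09 + 2·29.16 − 136.89) = ½√109.61 ≈ ½·10.4695 ≈ 5.23474

m_a = 7.714, m_b = 10.4, m_c = 5.235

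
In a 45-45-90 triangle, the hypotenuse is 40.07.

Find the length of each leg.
In a 45-45-90 triangle hypotenuse = leg·√2, so leg = hypotenuse/√2.
Leg = 40.07/√2 ≈ 40.07/1.41421 ≈ 28.3338

Each leg = 28.33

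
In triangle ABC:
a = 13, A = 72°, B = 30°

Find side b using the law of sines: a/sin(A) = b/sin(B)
a/sin(A) = b/sin(B)  ⇒  b = a·sin(B)/sin(A) = 13·sin(30°)/sin(72°)
sin(30°) ≈ 0.5, sin(72°) ≈ 0.951057
b ≈ 13·0.5/0.951057 ≈ 6.5/0.951057 ≈ 6.8345

b = 6.835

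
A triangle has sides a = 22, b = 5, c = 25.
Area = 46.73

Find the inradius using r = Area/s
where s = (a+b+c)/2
s = (22 + 5 + 25)/2 = 52/2 = 26
r = Area/s = 46.73/26 ≈ 1.79731

r = 1.797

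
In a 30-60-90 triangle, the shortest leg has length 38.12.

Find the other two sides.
In a 30-60-90 triangle the sides are in ratio 1 : √3 : 2 (short leg : long leg : hypotenuse).
Long leg = 38.12·√3 ≈ 38.12·1.73205 ≈ 66.0258
Hypotenuse = 2·38.12 = 76.24

Long leg = 38.12√3 = 66.03, Hypotenuse = 76.24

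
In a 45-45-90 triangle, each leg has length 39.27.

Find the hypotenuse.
In a 45-45-90 triangle the sides are in ratio 1 : 1 : √2, so hypotenuse = leg·√2.
Hypotenuse = 39.27·√2 ≈ 39.27·1.41421 ≈ 55.5362

Hypotenuse = 39.27√2 = 55.54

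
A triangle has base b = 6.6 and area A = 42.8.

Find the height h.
A = ½·b·h  ⇒  h = 2A/b = 2·42.8/6.6 = 85.6/6.6 ≈ 12.9697

h = 12.97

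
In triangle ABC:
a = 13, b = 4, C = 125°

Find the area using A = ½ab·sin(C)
A = ½·a·b·sin(C) = ½·13·4·sin(125°)
sin(125°) ≈ 0.819152
A ≈ ½·52·0.819152 = 26·0.819152 ≈ 21.298

Area = 21.3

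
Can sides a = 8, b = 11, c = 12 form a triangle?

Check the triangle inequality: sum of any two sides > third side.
a + b vs c: 8 + 11 = 19 > 12  ✓
a + c vs b: 8 + 12 = 20 > 11  ✓
b + c vs a: 11 + 12 = 23 > 8  ✓

Yes, triangle inequality satisfied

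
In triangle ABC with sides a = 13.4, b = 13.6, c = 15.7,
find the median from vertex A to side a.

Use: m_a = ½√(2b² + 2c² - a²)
m_a = ½√(2·13.6² + 2·15.7² − 13.4²) = ½√(2·184.96 + 2·246.49 − 179.56) = ½√(369.92 + 492.98 − 179.56) = ½√683.34
√683.34 ≈ 26.1408, so m_a ≈ 13.0704

m_a = 13.07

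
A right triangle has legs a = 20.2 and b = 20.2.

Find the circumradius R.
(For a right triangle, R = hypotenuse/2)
Hypotenuse c = √(a² + b²) = √(408.04 + 408.04) = √816.08 ≈ 28.5671
R = c/2 ≈ 28.5671/2 ≈ 14.2836

R = 14.28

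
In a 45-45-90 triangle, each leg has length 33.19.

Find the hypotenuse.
In a 45-45-90 triangle the sides are in ratio 1 : 1 : √2, so hypotenuse = leg·√2.
Hypotenuse = 33.19·√2 ≈ 33.19·1.41421 ≈ 46.9377

Hypotenuse = 33.19√2 = 46.94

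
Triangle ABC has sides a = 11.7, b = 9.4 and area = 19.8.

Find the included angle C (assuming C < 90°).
Area = ½·a·b·sin(C)  ⇒  sin(C) = 2·Area/(a·b) = 2·19.8/(11.7·9.4) = 39.6/109.98 ≈ 0.360065
C = arcsin(0.360065) ≈ 21.1042° (taking the acute solution since C < 90°)

C = 21.1°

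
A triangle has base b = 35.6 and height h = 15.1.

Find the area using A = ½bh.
A = ½·b·h = ½·35.6·15.1 = ½·537.56 = 268.78

Area = 268.78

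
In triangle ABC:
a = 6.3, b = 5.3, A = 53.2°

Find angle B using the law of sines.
a/sin(A) = b/sin(B)  ⇒  sin(B) = b·sin(A)/a = 5.3·sin(53.2°)/6.3
sin(53.2°) ≈ 0.800731
sin(B) ≈ 5.3·0.800731/6.3 ≈ 4.24388/6.3 ≈ 0.673631
B = arcsin(0.673631) ≈ 42.3479°
(Since b ≤ a we need B ≤ A, so the obtuse alternative 180° − 42.3479° ≈ 137.652° is rejected.)

B = 42.35°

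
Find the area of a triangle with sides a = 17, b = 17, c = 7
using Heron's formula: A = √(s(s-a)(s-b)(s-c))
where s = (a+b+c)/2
s = (17 + 17 + 7)/2 = 41/2 = 20.5
s − a = 3.5, s − b = 3.5, s − c = 13.5
s(s−a)(s−b)(s−c) = 20.5·3.5·3.5·13.5 = 3390.1875
Area = √3390.1875 ≈ 58.2253

s = 20.5, Area = 58.23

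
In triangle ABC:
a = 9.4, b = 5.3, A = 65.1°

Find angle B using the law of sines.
a/sin(A) = b/sin(B)  ⇒  sin(B) = b·sin(A)/a = 5.3·sin(65.1°)/9.4
sin(65.1°) ≈ 0.907044
sin(B) ≈ 5.3·0.907044/9.4 ≈ 4.80733/9.4 ≈ 0.511418
B = arcsin(0.511418) ≈ 30.7584°
(Since b ≤ a we need B ≤ A, so the obtuse alternative 180° − 30.7584° ≈ 149.242° is rejected.)

B = 30.76°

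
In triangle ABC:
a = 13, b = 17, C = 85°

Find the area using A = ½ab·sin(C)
A = ½·a·b·sin(C) = ½·13·17·sin(85°)
sin(85°) ≈ 0.996195
A ≈ ½·221·0.996195 = 110.5·0.996195 ≈ 110.08

Area = 110.1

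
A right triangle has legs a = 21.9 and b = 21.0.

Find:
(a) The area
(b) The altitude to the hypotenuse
(a) The legs are perpendicular, so Area = ½·a·b = ½·21.9·21.0 = ½·459.9 = 229.95
(b) Hypotenuse c = √(a² + b²) = √(479.61 + 441) = √920.61 ≈ 30.3416
    Area = ½·c·h_c  ⇒  h_c = 2·Area/c = 459.9/30.3416 ≈ 15.1574

Area = 229.95, h_c = 15.16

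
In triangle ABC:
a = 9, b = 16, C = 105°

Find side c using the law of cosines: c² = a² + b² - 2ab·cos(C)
c² = 9² + 16² − 2·9·16·cos(105°)
cos(105°) ≈ -0.258819
c² ≈ 81 + 256 − 288·(-0.258819) ≈ 337 + 74.5399 ≈ 411.54
c ≈ √411.54 ≈ 20.2864

c = 20.29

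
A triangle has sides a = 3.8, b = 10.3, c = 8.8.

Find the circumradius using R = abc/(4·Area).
First find the area with Heron's formula.
s = (3.8 + 10.3 + 8.8)/2 = 11.45
Area = √(s(s−a)(s−b)(s−c)) = √(11.45·7.65·1.15·2.65) ≈ √266.938 ≈ 16.3382
abc = 3.8·10.3·8.8 = 344.432
R = abc/(4·Area) ≈ 344.432/(4·16.3382) = 344.432/65.353 ≈ 5.27033

R = 5.27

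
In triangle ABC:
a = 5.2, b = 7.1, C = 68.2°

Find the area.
Two sides and the included angle (SAS): A = ½·a·b·sin(C) = ½·5.2·7.1·sin(68.2°)
sin(68.2°) ≈ 0.928486
A ≈ ½·36.92·0.928486 = 18.46·0.928486 ≈ 17.1398

Area = 17.14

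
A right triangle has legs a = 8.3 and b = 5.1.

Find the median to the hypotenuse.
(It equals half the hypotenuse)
Hypotenuse c = √(a² + b²) = √(68.89 + 26.01) = √94.9 ≈ 9.74166
Median to hypotenuse = c/2 ≈ 9.74166/2 ≈ 4.87083

Median = 4.871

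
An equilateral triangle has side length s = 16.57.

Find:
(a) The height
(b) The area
(a) The height splits the triangle into two 30-60-90 halves: h = s·√3/2 = 16.57·1.73205/2 ≈ 28.7001/2 ≈ 14.35
(b) Area = (√3/4)·s² = (√3/4)·16.57² = (√3/4)·274.5649 ≈ 0.433013·274.5649 ≈ 118.89

Height = 14.35, Area = 118.9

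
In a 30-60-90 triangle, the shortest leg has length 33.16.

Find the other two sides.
In a 30-60-90 triangle the sides are in ratio 1 : √3 : 2 (short leg : long leg : hypotenuse).
Long leg = 33.16·√3 ≈ 33.16·1.73205 ≈ 57.4348
Hypotenuse = 2·33.16 = 66.32

Long leg = 33.16√3 = 57.43, Hypotenuse = 66.32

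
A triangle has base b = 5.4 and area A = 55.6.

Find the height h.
A = ½·b·h  ⇒  h = 2A/b = 2·55.6/5.4 = 111.2/5.4 ≈ 20.5926

h = 20.59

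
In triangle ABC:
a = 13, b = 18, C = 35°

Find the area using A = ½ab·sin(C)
A = ½·a·b·sin(C) = ½·13·18·sin(35°)
sin(35°) ≈ 0.573576
A ≈ ½·234·0.573576 = 117·0.573576 ≈ 67.1084

Area = 67.11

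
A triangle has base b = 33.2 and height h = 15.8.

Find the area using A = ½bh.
A = ½·b·h = ½·33.2·15.8 = ½·524.56 = 262.28

Area = 262.28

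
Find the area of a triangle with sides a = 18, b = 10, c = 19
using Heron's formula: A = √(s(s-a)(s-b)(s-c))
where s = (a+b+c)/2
s = (18 + 10 + 19)/2 = 47/2 = 23.5
s − a = 5.5, s − b = 13.5, s − c = 4.5
s(s−a)(s−b)(s−c) = 23.5·5.5·13.5·4.5 = 7851.9375
Area = √7851.9375 ≈ 88.6112

s = 23.5, Area = 88.61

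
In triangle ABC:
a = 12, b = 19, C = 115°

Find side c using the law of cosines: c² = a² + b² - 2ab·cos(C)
c² = 12² + 19² − 2·12·19·cos(115°)
cos(115°) ≈ -0.422618
c² ≈ 144 + 361 − 456·(-0.422618) ≈ 505 + 192.714 ≈ 697.714
c ≈ √697.714 ≈ 26.4143

c = 26.41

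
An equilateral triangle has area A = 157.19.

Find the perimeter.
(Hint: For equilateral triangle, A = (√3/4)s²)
A = (√3/4)s²  ⇒  s² = 4A/√3 = 4·157.19/√3 = 628.76/1.73205 ≈ 363.015
s ≈ √363.015 ≈ 19.0529
Perimeter = 3s ≈ 3·19.0529 ≈ 57.1588

Perimeter = 57.16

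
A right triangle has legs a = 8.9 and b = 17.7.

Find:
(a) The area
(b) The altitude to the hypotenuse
(a) The legs are perpendicular, so Area = ½·a·b = ½·8.9·17.7 = ½·157.53 = 78.765
(b) Hypotenuse c = √(a² + b²) = √(79.21 + 313.29) = √392.5 ≈ 19.8116
    Area = ½·c·h_c  ⇒  h_c = 2·Area/c = 157.53/19.8116 ≈ 7.9514

Area = 78.765, h_c = 7.951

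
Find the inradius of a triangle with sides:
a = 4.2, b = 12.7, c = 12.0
r = Area/s where s is the semi-perimeter.
s = (4.2 + 12.7 + 12.0)/2 = 28.9/2 = 14.45
Area = √(s(s−a)(s−b)(s−c)) = √(14.45·10.25·1.75·2.45) ≈ √635.032 ≈ 25.1998
r ≈ 25.1998/14.45 ≈ 1.74393

r = 1.744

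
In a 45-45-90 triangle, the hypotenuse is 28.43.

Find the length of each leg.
In a 45-45-90 triangle hypotenuse = leg·√2, so leg = hypotenuse/√2.
Leg = 28.43/√2 ≈ 28.43/1.41421 ≈ 20.103

Each leg = 20.1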